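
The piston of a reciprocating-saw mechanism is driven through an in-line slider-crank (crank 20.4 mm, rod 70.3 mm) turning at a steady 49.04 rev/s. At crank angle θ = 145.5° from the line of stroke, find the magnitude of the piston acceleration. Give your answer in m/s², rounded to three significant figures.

1380

ω = 2π·49 = 308.1 rad/s
x(θ) = r cosθ + √(L² − r² sin²θ); with ω constant, a = ω²·d²x/dθ².
d²x/dθ² = −r cosθ − r²(cos2θ)/√u − r⁴ sin²2θ/(4u^{3/2}),  u = L² − r² sin²θ = 0.00480858 m².
Substituting r = 0.0204 m, L = 0.0703 m, θ = 145.5°: d²x/dθ² = +0.014548 m.
a = ω²·d²x/dθ² = (308.1)²·(+0.014548) = +1381.3 m/s²;  |a| = 1381.3 m/s².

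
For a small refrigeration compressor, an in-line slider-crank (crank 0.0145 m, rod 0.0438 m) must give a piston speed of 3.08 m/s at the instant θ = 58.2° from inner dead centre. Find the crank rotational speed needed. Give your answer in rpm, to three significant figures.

For an in-line slider-crank, |v_piston| = rω|sinθ|·[1 + r cosθ/√(L² − r² sin²θ)].
With r = 0.0145 m, L = 0.0438 m, θ = 58.2°: the bracketed kinematic factor |dx/dθ| = 0.014564 m.
ω = v/|dx/dθ| = 3.08/0.014564 = 211.48 rad/s.
N = 60ω/(2π) = 2019.5 rpm.

2020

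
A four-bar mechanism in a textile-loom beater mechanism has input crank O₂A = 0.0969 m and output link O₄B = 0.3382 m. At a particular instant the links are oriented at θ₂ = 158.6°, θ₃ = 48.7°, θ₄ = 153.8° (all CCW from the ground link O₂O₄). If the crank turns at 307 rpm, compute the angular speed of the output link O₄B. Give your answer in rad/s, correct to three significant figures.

8.97

ω₂ = 32.15 rad/s (from 307 rpm).
Differentiating the loop-closure r₂e^{iθ₂}+r₃e^{iθ₃}=r₁+r₄e^{iθ₄} gives r₂ω₂e^{iθ₂}+r₃ω₃e^{iθ₃}=r₄ω₄e^{iθ₄}.
Eliminating the other unknown: ω₄ = r₂ω₂ sin(θ₂−θ₃) / [r₄ sin(θ₄−θ₃)].
Numerator sine = +0.94029; denominator sine = +0.96547.
Result = 0.0969·32.15·(+0.94029) / (0.3382·(+0.96547)) = +8.9709 rad/s; magnitude 8.9709 rad/s.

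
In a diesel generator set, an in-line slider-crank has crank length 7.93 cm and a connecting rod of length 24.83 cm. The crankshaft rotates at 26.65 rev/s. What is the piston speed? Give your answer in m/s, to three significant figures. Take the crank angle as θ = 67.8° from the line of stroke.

ω = 2π·26.6 = 167.4 rad/s
For an in-line slider-crank, x = r cosθ + √(L² − r² sin²θ), so v = −rω sinθ·[1 + r cosθ/√(L² − r² sin²θ)].
With r = 0.0793 m, L = 0.2483 m, θ = 67.8°: √(L² − r² sin²θ) = 0.2372 m.
v = −0.0793·167.4·0.92587·[1 + 0.0793·0.37784/0.2372] = -13.847 m/s.
|v| = 13.847 m/s.

13.8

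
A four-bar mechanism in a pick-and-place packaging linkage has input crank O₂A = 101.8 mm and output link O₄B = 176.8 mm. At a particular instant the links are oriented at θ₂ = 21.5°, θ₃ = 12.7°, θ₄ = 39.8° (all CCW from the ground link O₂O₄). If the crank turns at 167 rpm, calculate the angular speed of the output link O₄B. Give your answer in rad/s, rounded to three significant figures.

ω₂ = 17.49 rad/s (from 167 rpm).
Differentiating the loop-closure r₂e^{iθ₂}+r₃e^{iθ₃}=r₁+r₄e^{iθ₄} gives r₂ω₂e^{iθ₂}+r₃ω₃e^{iθ₃}=r₄ω₄e^{iθ₄}.
Eliminating the other unknown: ω₄ = r₂ω₂ sin(θ₂−θ₃) / [r₄ sin(θ₄−θ₃)].
Numerator sine = +0.15299; denominator sine = +0.45554.
Result = 0.1018·17.49·(+0.15299) / (0.1768·(+0.45554)) = +3.3817 rad/s; magnitude 3.3817 rad/s.

3.38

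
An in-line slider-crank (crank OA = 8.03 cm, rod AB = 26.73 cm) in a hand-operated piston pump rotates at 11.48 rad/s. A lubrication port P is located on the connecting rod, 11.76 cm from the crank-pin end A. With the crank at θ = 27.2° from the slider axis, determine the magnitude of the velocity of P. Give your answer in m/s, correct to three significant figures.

0.658

ω = 11.48 rad/s.  Crank-pin speed |V_A| = rω = 0.92184 m/s, perpendicular to OA.
Rod angle: sinφ = −(r/L) sinθ ⇒ φ = -7.893°; ω_rod = −rω cosθ/√(L²−r²sin²θ) = -3.0967 rad/s.
V_P = V_A + ω_rod × AP, with AP = 0.1176 m along the rod.
Components: V_Px = −rω sinθ − a·ω_rod·sinφ = -0.47138 m/s;  V_Py = rω cosθ + a·ω_rod·cosφ = +0.45918 m/s.
|V_P| = √(V_Px² + V_Py²) = 0.65806 m/s.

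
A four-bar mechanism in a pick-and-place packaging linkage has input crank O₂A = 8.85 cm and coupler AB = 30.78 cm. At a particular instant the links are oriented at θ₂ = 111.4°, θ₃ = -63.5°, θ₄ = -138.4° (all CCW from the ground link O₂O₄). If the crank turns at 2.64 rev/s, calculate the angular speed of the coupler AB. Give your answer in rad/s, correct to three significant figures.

4.64

ω₂ = 16.59 rad/s (from 2.64 rev/s).
Differentiating the loop-closure r₂e^{iθ₂}+r₃e^{iθ₃}=r₁+r₄e^{iθ₄} gives r₂ω₂e^{iθ₂}+r₃ω₃e^{iθ₃}=r₄ω₄e^{iθ₄}.
Eliminating the other unknown: ω₃ = r₂ω₂ sin(θ₄−θ₂) / [r₃ sin(θ₃−θ₄)].
Numerator sine = +0.93849; denominator sine = +0.96547.
Result = 0.0885·16.59·(+0.93849) / (0.3078·(+0.96547)) = +4.6361 rad/s; magnitude 4.6361 rad/s.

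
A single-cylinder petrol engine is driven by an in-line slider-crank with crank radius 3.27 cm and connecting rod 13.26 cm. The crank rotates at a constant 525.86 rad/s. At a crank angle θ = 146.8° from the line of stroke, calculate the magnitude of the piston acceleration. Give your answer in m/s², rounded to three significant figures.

6640

ω = 525.9 rad/s
x(θ) = r cosθ + √(L² − r² sin²θ); with ω constant, a = ω²·d²x/dθ².
d²x/dθ² = −r cosθ − r²(cos2θ)/√u − r⁴ sin²2θ/(4u^{3/2}),  u = L² − r² sin²θ = 0.0172622 m².
Substituting r = 0.0327 m, L = 0.1326 m, θ = 146.8°: d²x/dθ² = +0.023998 m.
a = ω²·d²x/dθ² = (525.9)²·(+0.023998) = +6636.2 m/s²;  |a| = 6636.2 m/s².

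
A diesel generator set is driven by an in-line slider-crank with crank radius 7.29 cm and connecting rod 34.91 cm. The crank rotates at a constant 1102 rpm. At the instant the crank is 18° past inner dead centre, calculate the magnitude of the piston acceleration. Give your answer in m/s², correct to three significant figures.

1090

ω = 2π·1102/60 = 115.4 rad/s
x(θ) = r cosθ + √(L² − r² sin²θ); with ω constant, a = ω²·d²x/dθ².
d²x/dθ² = −r cosθ − r²(cos2θ)/√u − r⁴ sin²2θ/(4u^{3/2}),  u = L² − r² sin²θ = 0.121363 m².
Substituting r = 0.0729 m, L = 0.3491 m, θ = 18°: d²x/dθ² = -0.081731 m.
a = ω²·d²x/dθ² = (115.4)²·(-0.081731) = -1088.5 m/s²;  |a| = 1088.5 m/s².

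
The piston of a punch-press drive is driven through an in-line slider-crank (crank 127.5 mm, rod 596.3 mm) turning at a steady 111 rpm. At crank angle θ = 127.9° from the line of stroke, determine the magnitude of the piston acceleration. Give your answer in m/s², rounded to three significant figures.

11.5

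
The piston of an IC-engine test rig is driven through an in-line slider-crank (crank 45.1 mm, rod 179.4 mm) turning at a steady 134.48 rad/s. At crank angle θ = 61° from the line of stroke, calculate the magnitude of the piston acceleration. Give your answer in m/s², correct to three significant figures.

287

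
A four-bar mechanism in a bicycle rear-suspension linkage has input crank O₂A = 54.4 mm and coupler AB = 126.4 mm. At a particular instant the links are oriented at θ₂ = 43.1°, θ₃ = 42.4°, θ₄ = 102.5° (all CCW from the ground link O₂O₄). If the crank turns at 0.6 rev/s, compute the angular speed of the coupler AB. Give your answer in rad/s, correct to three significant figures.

1.61

ω₂ = 3.77 rad/s (from 0.6 rev/s).
Differentiating the loop-closure r₂e^{iθ₂}+r₃e^{iθ₃}=r₁+r₄e^{iθ₄} gives r₂ω₂e^{iθ₂}+r₃ω₃e^{iθ₃}=r₄ω₄e^{iθ₄}.
Eliminating the other unknown: ω₃ = r₂ω₂ sin(θ₄−θ₂) / [r₃ sin(θ₃−θ₄)].
Numerator sine = +0.86074; denominator sine = -0.86690.
Result = 0.0544·3.77·(+0.86074) / (0.1264·(-0.86690)) = -1.611 rad/s; magnitude 1.611 rad/s.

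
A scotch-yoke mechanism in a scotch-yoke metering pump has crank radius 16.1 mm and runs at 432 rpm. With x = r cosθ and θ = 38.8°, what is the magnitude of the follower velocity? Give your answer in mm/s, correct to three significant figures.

ω = 45.24 rad/s (from 432 rpm).
x = r cosθ ⇒ ẋ = −rω sinθ.
|v| = rω|sinθ| = 0.0161·45.24·|sin 38.8°| = 0.45638 m/s = 456.38 mm/s.

456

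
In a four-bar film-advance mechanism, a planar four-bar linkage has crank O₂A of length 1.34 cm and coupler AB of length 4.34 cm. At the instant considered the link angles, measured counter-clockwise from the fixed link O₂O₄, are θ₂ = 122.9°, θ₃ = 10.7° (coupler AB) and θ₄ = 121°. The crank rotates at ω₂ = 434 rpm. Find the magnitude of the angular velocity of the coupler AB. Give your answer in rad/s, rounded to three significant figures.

ω₂ = 45.45 rad/s (from 434 rpm).
Differentiating the loop-closure r₂e^{iθ₂}+r₃e^{iθ₃}=r₁+r₄e^{iθ₄} gives r₂ω₂e^{iθ₂}+r₃ω₃e^{iθ₃}=r₄ω₄e^{iθ₄}.
Eliminating the other unknown: ω₃ = r₂ω₂ sin(θ₄−θ₂) / [r₃ sin(θ₃−θ₄)].
Numerator sine = -0.03316; denominator sine = -0.93789.
Result = 0.0134·45.45·(-0.03316) / (0.0434·(-0.93789)) = +0.49606 rad/s; magnitude 0.49606 rad/s.

0.496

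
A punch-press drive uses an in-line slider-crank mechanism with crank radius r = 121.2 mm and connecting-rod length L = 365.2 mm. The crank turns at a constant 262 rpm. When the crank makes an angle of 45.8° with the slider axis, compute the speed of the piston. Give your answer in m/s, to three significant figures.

2.95

ω = 2π·262/60 = 27.44 rad/s
For an in-line slider-crank, x = r cosθ + √(L² − r² sin²θ), so v = −rω sinθ·[1 + r cosθ/√(L² − r² sin²θ)].
With r = 0.1212 m, L = 0.3652 m, θ = 45.8°: √(L² − r² sin²θ) = 0.35471 m.
v = −0.1212·27.44·0.71691·[1 + 0.1212·0.69717/0.35471] = -2.9518 m/s.
|v| = 2.9518 m/s.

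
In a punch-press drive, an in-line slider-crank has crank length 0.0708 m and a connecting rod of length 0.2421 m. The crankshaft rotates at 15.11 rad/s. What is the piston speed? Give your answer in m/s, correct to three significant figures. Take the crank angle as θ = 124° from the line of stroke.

0.737

ω = 15.11 rad/s
For an in-line slider-crank, x = r cosθ + √(L² − r² sin²θ), so v = −rω sinθ·[1 + r cosθ/√(L² − r² sin²θ)].
With r = 0.0708 m, L = 0.2421 m, θ = 124°: √(L² − r² sin²θ) = 0.23488 m.
v = −0.0708·15.11·0.82904·[1 + 0.0708·-0.55919/0.23488] = -0.7374 m/s.
|v| = 0.7374 m/s.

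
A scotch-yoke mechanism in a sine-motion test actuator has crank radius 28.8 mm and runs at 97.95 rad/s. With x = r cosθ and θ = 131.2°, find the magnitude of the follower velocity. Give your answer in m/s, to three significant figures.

2.12

ω = 97.95 rad/s
x = r cosθ ⇒ ẋ = −rω sinθ.
|v| = rω|sinθ| = 0.0288·97.95·|sin 131.2°| = 2.1225 m/s.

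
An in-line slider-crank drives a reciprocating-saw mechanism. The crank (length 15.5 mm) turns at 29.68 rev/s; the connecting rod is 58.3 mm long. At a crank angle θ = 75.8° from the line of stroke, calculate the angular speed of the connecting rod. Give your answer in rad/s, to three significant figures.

12.6

ω = 186.5 rad/s (converted from 29.68 rev/s).
The rod makes angle φ with the slider axis where L sinφ = r sinθ; differentiating, L cosφ·φ̇ = r ω cosθ.
L cosφ = √(L² − r² sin²θ) = 0.05633 m.
|ω_rod| = r ω |cosθ| / √(L² − r² sin²θ) = 0.0155·186.5·0.24531/0.05633 = 12.588 rad/s.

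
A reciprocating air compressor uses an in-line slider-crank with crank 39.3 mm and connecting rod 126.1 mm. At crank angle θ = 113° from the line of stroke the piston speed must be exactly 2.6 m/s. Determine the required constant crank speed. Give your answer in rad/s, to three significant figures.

For an in-line slider-crank, |v_piston| = rω|sinθ|·[1 + r cosθ/√(L² − r² sin²θ)].
With r = 0.0393 m, L = 0.1261 m, θ = 113°: the bracketed kinematic factor |dx/dθ| = 0.031577 m.
ω = v/|dx/dθ| = 2.6/0.031577 = 82.338 rad/s.

82.3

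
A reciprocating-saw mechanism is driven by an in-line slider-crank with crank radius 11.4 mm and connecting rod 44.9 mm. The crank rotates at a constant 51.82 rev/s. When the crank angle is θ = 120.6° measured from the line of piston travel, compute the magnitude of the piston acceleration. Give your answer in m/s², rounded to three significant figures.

ω = 2π·51.8 = 325.6 rad/s
x(θ) = r cosθ + √(L² − r² sin²θ); with ω constant, a = ω²·d²x/dθ².
d²x/dθ² = −r cosθ − r²(cos2θ)/√u − r⁴ sin²2θ/(4u^{3/2}),  u = L² − r² sin²θ = 0.00191973 m².
Substituting r = 0.0114 m, L = 0.0449 m, θ = 120.6°: d²x/dθ² = +0.0071935 m.
a = ω²·d²x/dθ² = (325.6)²·(+0.0071935) = +762.59 m/s²;  |a| = 762.59 m/s².

763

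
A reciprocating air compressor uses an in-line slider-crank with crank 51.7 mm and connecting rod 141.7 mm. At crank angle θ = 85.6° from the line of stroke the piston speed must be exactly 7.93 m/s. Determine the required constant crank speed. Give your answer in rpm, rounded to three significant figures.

For an in-line slider-crank, |v_piston| = rω|sinθ|·[1 + r cosθ/√(L² − r² sin²θ)].
With r = 0.0517 m, L = 0.1417 m, θ = 85.6°: the bracketed kinematic factor |dx/dθ| = 0.053097 m.
ω = v/|dx/dθ| = 7.93/0.053097 = 149.35 rad/s.
N = 60ω/(2π) = 1426.2 rpm.

1430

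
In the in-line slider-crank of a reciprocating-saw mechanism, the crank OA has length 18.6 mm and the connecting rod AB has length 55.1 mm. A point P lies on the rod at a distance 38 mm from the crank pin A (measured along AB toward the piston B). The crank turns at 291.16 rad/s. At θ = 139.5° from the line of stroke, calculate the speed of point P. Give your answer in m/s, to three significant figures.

3.15

ω = 291.2 rad/s.  Crank-pin speed |V_A| = rω = 5.4156 m/s, perpendicular to OA.
Rod angle: sinφ = −(r/L) sinθ ⇒ φ = -12.664°; ω_rod = −rω cosθ/√(L²−r²sin²θ) = +76.601 rad/s.
V_P = V_A + ω_rod × AP, with AP = 0.038 m along the rod.
Components: V_Px = −rω sinθ − a·ω_rod·sinφ = -2.879 m/s;  V_Py = rω cosθ + a·ω_rod·cosφ = -1.278 m/s.
|V_P| = √(V_Px² + V_Py²) = 3.1499 m/s.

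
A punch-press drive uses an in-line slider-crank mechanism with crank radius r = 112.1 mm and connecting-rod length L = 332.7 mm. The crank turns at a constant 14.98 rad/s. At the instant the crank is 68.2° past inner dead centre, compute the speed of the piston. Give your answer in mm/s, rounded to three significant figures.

ω = 14.98 rad/s
For an in-line slider-crank, x = r cosθ + √(L² − r² sin²θ), so v = −rω sinθ·[1 + r cosθ/√(L² − r² sin²θ)].
With r = 0.1121 m, L = 0.3327 m, θ = 68.2°: √(L² − r² sin²θ) = 0.316 m.
v = −0.1121·14.98·0.92849·[1 + 0.1121·0.37137/0.316] = -1.7646 m/s.
|v| = 1.7646 m/s = 1764.6 mm/s.

1760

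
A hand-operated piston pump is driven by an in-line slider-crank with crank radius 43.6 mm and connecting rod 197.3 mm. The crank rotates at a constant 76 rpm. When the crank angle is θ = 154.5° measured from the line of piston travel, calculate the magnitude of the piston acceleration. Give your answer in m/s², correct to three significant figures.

2.10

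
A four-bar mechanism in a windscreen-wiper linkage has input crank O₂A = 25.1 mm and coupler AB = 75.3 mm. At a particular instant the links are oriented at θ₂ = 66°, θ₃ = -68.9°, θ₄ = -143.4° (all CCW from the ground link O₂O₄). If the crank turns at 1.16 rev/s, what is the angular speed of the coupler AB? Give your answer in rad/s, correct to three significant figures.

1.24

ω₂ = 7.288 rad/s (from 1.16 rev/s).
Differentiating the loop-closure r₂e^{iθ₂}+r₃e^{iθ₃}=r₁+r₄e^{iθ₄} gives r₂ω₂e^{iθ₂}+r₃ω₃e^{iθ₃}=r₄ω₄e^{iθ₄}.
Eliminating the other unknown: ω₃ = r₂ω₂ sin(θ₄−θ₂) / [r₃ sin(θ₃−θ₄)].
Numerator sine = +0.49090; denominator sine = +0.96363.
Result = 0.0251·7.288·(+0.49090) / (0.0753·(+0.96363)) = +1.2377 rad/s; magnitude 1.2377 rad/s.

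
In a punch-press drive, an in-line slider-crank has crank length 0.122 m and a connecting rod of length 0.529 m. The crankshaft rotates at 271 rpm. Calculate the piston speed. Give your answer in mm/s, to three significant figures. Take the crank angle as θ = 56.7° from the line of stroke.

ω = 2π·271/60 = 28.38 rad/s
For an in-line slider-crank, x = r cosθ + √(L² − r² sin²θ), so v = −rω sinθ·[1 + r cosθ/√(L² − r² sin²θ)].
With r = 0.122 m, L = 0.529 m, θ = 56.7°: √(L² − r² sin²θ) = 0.51908 m.
v = −0.122·28.38·0.83581·[1 + 0.122·0.54902/0.51908] = -3.2672 m/s.
|v| = 3.2672 m/s = 3267.2 mm/s.

3270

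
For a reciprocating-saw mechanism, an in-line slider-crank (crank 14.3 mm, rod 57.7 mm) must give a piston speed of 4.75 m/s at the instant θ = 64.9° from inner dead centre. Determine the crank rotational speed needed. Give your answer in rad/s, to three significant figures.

331

For an in-line slider-crank, |v_piston| = rω|sinθ|·[1 + r cosθ/√(L² − r² sin²θ)].
With r = 0.0143 m, L = 0.0577 m, θ = 64.9°: the bracketed kinematic factor |dx/dθ| = 0.014347 m.
ω = v/|dx/dθ| = 4.75/0.014347 = 331.09 rad/s.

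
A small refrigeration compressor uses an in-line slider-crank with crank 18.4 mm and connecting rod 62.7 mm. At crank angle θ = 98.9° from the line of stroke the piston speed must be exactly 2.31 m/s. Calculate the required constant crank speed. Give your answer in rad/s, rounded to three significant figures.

133

For an in-line slider-crank, |v_piston| = rω|sinθ|·[1 + r cosθ/√(L² − r² sin²θ)].
With r = 0.0184 m, L = 0.0627 m, θ = 98.9°: the bracketed kinematic factor |dx/dθ| = 0.017316 m.
ω = v/|dx/dθ| = 2.31/0.017316 = 133.4 rad/s.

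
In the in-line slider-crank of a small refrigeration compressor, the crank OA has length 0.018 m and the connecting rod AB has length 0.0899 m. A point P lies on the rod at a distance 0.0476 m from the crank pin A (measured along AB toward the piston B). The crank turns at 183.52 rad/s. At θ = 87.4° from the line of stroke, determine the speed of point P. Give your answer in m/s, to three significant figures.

3.32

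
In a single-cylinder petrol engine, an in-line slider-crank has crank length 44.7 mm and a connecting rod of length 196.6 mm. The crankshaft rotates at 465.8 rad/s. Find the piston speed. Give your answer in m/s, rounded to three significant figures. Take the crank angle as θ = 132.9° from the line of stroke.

ω = 465.8 rad/s
For an in-line slider-crank, x = r cosθ + √(L² − r² sin²θ), so v = −rω sinθ·[1 + r cosθ/√(L² − r² sin²θ)].
With r = 0.0447 m, L = 0.1966 m, θ = 132.9°: √(L² − r² sin²θ) = 0.19385 m.
v = −0.0447·465.8·0.73254·[1 + 0.0447·-0.68072/0.19385] = -12.858 m/s.
|v| = 12.858 m/s.

12.9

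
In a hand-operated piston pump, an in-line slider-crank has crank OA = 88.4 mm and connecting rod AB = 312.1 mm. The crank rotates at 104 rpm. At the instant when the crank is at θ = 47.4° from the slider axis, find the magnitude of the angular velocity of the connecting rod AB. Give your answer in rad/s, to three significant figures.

ω = 10.89 rad/s (converted from 104 rpm).
The rod makes angle φ with the slider axis where L sinφ = r sinθ; differentiating, L cosφ·φ̇ = r ω cosθ.
L cosφ = √(L² − r² sin²θ) = 0.30524 m.
|ω_rod| = r ω |cosθ| / √(L² − r² sin²θ) = 0.0884·10.89·0.67688/0.30524 = 2.1349 rad/s.

2.13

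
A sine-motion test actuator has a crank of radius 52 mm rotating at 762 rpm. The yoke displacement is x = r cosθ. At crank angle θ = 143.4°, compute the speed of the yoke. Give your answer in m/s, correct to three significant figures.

ω = 79.8 rad/s (from 762 rpm).
x = r cosθ ⇒ ẋ = −rω sinθ.
|v| = rω|sinθ| = 0.052·79.8·|sin 143.4°| = 2.474 m/s.

2.47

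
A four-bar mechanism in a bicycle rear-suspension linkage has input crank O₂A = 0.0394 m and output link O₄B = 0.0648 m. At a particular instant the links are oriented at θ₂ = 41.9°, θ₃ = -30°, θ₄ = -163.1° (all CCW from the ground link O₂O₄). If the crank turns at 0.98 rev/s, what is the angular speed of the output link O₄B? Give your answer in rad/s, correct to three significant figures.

4.87

ω₂ = 6.158 rad/s (from 0.98 rev/s).
Differentiating the loop-closure r₂e^{iθ₂}+r₃e^{iθ₃}=r₁+r₄e^{iθ₄} gives r₂ω₂e^{iθ₂}+r₃ω₃e^{iθ₃}=r₄ω₄e^{iθ₄}.
Eliminating the other unknown: ω₄ = r₂ω₂ sin(θ₂−θ₃) / [r₄ sin(θ₄−θ₃)].
Numerator sine = +0.95052; denominator sine = -0.73016.
Result = 0.0394·6.158·(+0.95052) / (0.0648·(-0.73016)) = -4.8738 rad/s; magnitude 4.8738 rad/s.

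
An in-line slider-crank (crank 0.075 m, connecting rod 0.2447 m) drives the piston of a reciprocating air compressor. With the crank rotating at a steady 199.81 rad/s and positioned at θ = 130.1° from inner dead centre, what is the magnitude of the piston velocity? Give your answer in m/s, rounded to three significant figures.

ω = 199.8 rad/s
For an in-line slider-crank, x = r cosθ + √(L² − r² sin²θ), so v = −rω sinθ·[1 + r cosθ/√(L² − r² sin²θ)].
With r = 0.075 m, L = 0.2447 m, θ = 130.1°: √(L² − r² sin²θ) = 0.23788 m.
v = −0.075·199.8·0.76492·[1 + 0.075·-0.64412/0.23788] = -9.135 m/s.
|v| = 9.135 m/s.

9.14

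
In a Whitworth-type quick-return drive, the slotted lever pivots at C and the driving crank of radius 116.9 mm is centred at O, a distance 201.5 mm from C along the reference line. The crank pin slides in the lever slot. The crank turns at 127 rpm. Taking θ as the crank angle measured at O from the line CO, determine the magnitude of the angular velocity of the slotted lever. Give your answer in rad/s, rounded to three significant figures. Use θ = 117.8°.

1.10

ω = 13.3 rad/s (from 127 rpm).
Crank pin A relative to C: A = (d + r cosθ, r sinθ); lever angle φ = atan2(r sinθ, d + r cosθ).
Differentiating tanφ: φ̇ = rω(d cosθ + r)/(d² + r² + 2dr cosθ).
d² + r² + 2dr cosθ = |CA|² = 0.0322961 m²;  d cosθ + r = +0.022923 m.
|ω_lever| = |0.1169·13.3·+0.022923| / 0.0322961 = 1.1035 rad/s.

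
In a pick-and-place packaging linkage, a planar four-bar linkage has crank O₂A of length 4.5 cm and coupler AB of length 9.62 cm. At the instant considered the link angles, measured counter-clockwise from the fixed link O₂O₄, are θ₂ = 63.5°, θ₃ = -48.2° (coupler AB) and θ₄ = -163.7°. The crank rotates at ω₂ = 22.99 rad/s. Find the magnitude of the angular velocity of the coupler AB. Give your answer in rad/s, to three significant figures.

8.74

ω₂ = 22.99 rad/s
Differentiating the loop-closure r₂e^{iθ₂}+r₃e^{iθ₃}=r₁+r₄e^{iθ₄} gives r₂ω₂e^{iθ₂}+r₃ω₃e^{iθ₃}=r₄ω₄e^{iθ₄}.
Eliminating the other unknown: ω₃ = r₂ω₂ sin(θ₄−θ₂) / [r₃ sin(θ₃−θ₄)].
Numerator sine = +0.73373; denominator sine = +0.90259.
Result = 0.045·22.99·(+0.73373) / (0.0962·(+0.90259)) = +8.7423 rad/s; magnitude 8.7423 rad/s.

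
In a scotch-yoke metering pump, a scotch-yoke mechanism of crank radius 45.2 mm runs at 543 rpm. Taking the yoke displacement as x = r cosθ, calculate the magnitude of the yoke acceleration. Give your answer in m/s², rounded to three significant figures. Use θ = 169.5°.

144

ω = 56.86 rad/s (from 543 rpm).
x = r cosθ ⇒ ẍ = −rω² cosθ (ω constant).
|a| = rω²|cosθ| = 0.0452·(56.86)²·|cos 169.5°| = 143.7 m/s².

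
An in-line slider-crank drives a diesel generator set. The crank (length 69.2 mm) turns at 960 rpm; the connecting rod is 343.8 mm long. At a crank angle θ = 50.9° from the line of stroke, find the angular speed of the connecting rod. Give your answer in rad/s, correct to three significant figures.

12.9

ω = 100.5 rad/s (converted from 960 rpm).
The rod makes angle φ with the slider axis where L sinφ = r sinθ; differentiating, L cosφ·φ̇ = r ω cosθ.
L cosφ = √(L² − r² sin²θ) = 0.33958 m.
|ω_rod| = r ω |cosθ| / √(L² − r² sin²θ) = 0.0692·100.5·0.63068/0.33958 = 12.92 rad/s.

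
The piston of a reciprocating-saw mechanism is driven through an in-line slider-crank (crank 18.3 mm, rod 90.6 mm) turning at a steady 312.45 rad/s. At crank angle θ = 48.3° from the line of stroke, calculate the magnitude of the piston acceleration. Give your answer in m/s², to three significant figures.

ω = 312.4 rad/s
x(θ) = r cosθ + √(L² − r² sin²θ); with ω constant, a = ω²·d²x/dθ².
d²x/dθ² = −r cosθ − r²(cos2θ)/√u − r⁴ sin²2θ/(4u^{3/2}),  u = L² − r² sin²θ = 0.00802167 m².
Substituting r = 0.0183 m, L = 0.0906 m, θ = 48.3°: d²x/dθ² = -0.011782 m.
a = ω²·d²x/dθ² = (312.4)²·(-0.011782) = -1150.3 m/s²;  |a| = 1150.3 m/s².

1150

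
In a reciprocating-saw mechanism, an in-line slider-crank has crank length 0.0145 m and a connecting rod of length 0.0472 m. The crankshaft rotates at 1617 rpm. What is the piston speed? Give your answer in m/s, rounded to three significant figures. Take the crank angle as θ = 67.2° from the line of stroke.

2.54

ω = 2π·1617/60 = 169.3 rad/s
For an in-line slider-crank, x = r cosθ + √(L² − r² sin²θ), so v = −rω sinθ·[1 + r cosθ/√(L² − r² sin²θ)].
With r = 0.0145 m, L = 0.0472 m, θ = 67.2°: √(L² − r² sin²θ) = 0.045268 m.
v = −0.0145·169.3·0.92186·[1 + 0.0145·0.38752/0.045268] = -2.5444 m/s.
|v| = 2.5444 m/s.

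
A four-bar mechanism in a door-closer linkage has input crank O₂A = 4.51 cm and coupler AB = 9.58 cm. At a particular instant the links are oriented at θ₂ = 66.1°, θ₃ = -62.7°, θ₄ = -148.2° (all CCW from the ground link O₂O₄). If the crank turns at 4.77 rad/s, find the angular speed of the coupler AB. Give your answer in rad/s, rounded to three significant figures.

1.27

ω₂ = 4.77 rad/s
Differentiating the loop-closure r₂e^{iθ₂}+r₃e^{iθ₃}=r₁+r₄e^{iθ₄} gives r₂ω₂e^{iθ₂}+r₃ω₃e^{iθ₃}=r₄ω₄e^{iθ₄}.
Eliminating the other unknown: ω₃ = r₂ω₂ sin(θ₄−θ₂) / [r₃ sin(θ₃−θ₄)].
Numerator sine = +0.56353; denominator sine = +0.99692.
Result = 0.0451·4.77·(+0.56353) / (0.0958·(+0.99692)) = +1.2694 rad/s; magnitude 1.2694 rad/s.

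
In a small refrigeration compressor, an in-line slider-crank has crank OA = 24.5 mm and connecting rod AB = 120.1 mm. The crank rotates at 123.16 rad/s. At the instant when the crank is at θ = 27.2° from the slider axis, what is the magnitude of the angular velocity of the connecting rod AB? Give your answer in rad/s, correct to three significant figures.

22.4

ω = 123.2 rad/s
The rod makes angle φ with the slider axis where L sinφ = r sinθ; differentiating, L cosφ·φ̇ = r ω cosθ.
L cosφ = √(L² − r² sin²θ) = 0.11958 m.
|ω_rod| = r ω |cosθ| / √(L² − r² sin²θ) = 0.0245·123.2·0.88942/0.11958 = 22.444 rad/s.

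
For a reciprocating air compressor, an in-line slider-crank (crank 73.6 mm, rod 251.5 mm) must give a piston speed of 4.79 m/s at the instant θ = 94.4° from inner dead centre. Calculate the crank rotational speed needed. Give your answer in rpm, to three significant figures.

For an in-line slider-crank, |v_piston| = rω|sinθ|·[1 + r cosθ/√(L² − r² sin²θ)].
With r = 0.0736 m, L = 0.2515 m, θ = 94.4°: the bracketed kinematic factor |dx/dθ| = 0.071661 m.
ω = v/|dx/dθ| = 4.79/0.071661 = 66.843 rad/s.
N = 60ω/(2π) = 638.3 rpm.

638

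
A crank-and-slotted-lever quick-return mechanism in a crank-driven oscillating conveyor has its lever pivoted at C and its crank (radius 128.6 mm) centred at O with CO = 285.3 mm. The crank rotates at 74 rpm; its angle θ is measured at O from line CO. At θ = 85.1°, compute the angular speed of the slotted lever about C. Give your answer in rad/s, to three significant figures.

1.46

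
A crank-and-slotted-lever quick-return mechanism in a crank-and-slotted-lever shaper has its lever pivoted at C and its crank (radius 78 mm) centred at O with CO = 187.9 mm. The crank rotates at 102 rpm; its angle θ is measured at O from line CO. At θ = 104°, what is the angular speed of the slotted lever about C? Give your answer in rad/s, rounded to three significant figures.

0.790

ω = 10.68 rad/s (from 102 rpm).
Crank pin A relative to C: A = (d + r cosθ, r sinθ); lever angle φ = atan2(r sinθ, d + r cosθ).
Differentiating tanφ: φ̇ = rω(d cosθ + r)/(d² + r² + 2dr cosθ).
d² + r² + 2dr cosθ = |CA|² = 0.0342991 m²;  d cosθ + r = +0.032543 m.
|ω_lever| = |0.078·10.68·+0.032543| / 0.0342991 = 0.79049 rad/s.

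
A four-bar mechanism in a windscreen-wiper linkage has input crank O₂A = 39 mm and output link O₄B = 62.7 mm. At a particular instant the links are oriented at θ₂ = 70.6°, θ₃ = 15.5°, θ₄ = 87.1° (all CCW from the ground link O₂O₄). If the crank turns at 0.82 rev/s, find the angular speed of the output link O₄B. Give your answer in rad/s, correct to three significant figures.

2.77

ω₂ = 5.152 rad/s (from 0.82 rev/s).
Differentiating the loop-closure r₂e^{iθ₂}+r₃e^{iθ₃}=r₁+r₄e^{iθ₄} gives r₂ω₂e^{iθ₂}+r₃ω₃e^{iθ₃}=r₄ω₄e^{iθ₄}.
Eliminating the other unknown: ω₄ = r₂ω₂ sin(θ₂−θ₃) / [r₄ sin(θ₄−θ₃)].
Numerator sine = +0.82015; denominator sine = +0.94888.
Result = 0.039·5.152·(+0.82015) / (0.0627·(+0.94888)) = +2.77 rad/s; magnitude 2.77 rad/s.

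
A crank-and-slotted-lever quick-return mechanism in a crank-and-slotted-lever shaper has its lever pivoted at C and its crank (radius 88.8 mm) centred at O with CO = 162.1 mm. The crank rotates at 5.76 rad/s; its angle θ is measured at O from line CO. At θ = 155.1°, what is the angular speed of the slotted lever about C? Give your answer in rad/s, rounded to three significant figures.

3.70

ω = 5.76 rad/s
Crank pin A relative to C: A = (d + r cosθ, r sinθ); lever angle φ = atan2(r sinθ, d + r cosθ).
Differentiating tanφ: φ̇ = rω(d cosθ + r)/(d² + r² + 2dr cosθ).
d² + r² + 2dr cosθ = |CA|² = 0.008049 m²;  d cosθ + r = -0.058232 m.
|ω_lever| = |0.0888·5.76·-0.058232| / 0.008049 = 3.7004 rad/s.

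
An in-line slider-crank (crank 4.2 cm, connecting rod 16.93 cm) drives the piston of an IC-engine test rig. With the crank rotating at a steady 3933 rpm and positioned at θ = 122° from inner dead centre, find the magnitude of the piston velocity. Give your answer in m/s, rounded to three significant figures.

12.7

ω = 2π·3933/60 = 411.9 rad/s
For an in-line slider-crank, x = r cosθ + √(L² − r² sin²θ), so v = −rω sinθ·[1 + r cosθ/√(L² − r² sin²θ)].
With r = 0.042 m, L = 0.1693 m, θ = 122°: √(L² − r² sin²θ) = 0.16551 m.
v = −0.042·411.9·0.84805·[1 + 0.042·-0.52992/0.16551] = -12.697 m/s.
|v| = 12.697 m/s.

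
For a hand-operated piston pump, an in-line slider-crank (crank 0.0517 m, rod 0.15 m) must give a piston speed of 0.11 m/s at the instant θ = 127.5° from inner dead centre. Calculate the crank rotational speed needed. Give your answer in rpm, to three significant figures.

For an in-line slider-crank, |v_piston| = rω|sinθ|·[1 + r cosθ/√(L² − r² sin²θ)].
With r = 0.0517 m, L = 0.15 m, θ = 127.5°: the bracketed kinematic factor |dx/dθ| = 0.032069 m.
ω = v/|dx/dθ| = 0.11/0.032069 = 3.4301 rad/s.
N = 60ω/(2π) = 32.755 rpm.

32.8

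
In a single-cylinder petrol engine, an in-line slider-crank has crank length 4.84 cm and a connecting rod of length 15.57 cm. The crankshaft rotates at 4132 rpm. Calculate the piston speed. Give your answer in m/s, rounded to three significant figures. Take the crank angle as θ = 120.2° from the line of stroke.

15.2

ω = 2π·4132/60 = 432.7 rad/s
For an in-line slider-crank, x = r cosθ + √(L² − r² sin²θ), so v = −rω sinθ·[1 + r cosθ/√(L² − r² sin²θ)].
With r = 0.0484 m, L = 0.1557 m, θ = 120.2°: √(L² − r² sin²θ) = 0.14998 m.
v = −0.0484·432.7·0.86427·[1 + 0.0484·-0.50302/0.14998] = -15.162 m/s.
|v| = 15.162 m/s.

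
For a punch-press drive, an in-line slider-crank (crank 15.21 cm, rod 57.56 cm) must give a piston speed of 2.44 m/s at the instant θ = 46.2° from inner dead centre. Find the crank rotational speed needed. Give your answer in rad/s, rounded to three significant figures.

For an in-line slider-crank, |v_piston| = rω|sinθ|·[1 + r cosθ/√(L² − r² sin²θ)].
With r = 0.1521 m, L = 0.5756 m, θ = 46.2°: the bracketed kinematic factor |dx/dθ| = 0.13023 m.
ω = v/|dx/dθ| = 2.44/0.13023 = 18.736 rad/s.

18.7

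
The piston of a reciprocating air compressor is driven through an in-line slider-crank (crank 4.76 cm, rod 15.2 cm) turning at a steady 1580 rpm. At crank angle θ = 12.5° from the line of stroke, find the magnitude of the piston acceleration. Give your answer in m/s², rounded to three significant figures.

1640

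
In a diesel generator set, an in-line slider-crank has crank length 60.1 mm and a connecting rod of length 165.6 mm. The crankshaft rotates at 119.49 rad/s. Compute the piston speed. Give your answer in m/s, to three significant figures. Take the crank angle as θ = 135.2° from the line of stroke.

ω = 119.5 rad/s
For an in-line slider-crank, x = r cosθ + √(L² − r² sin²θ), so v = −rω sinθ·[1 + r cosθ/√(L² − r² sin²θ)].
With r = 0.0601 m, L = 0.1656 m, θ = 135.2°: √(L² − r² sin²θ) = 0.16009 m.
v = −0.0601·119.5·0.70463·[1 + 0.0601·-0.70957/0.16009] = -3.7123 m/s.
|v| = 3.7123 m/s.

3.71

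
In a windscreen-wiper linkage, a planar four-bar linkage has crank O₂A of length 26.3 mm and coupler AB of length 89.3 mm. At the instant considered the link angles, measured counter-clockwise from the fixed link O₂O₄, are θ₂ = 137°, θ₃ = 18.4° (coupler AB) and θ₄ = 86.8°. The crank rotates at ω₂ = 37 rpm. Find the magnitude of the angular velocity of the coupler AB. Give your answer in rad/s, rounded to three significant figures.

ω₂ = 3.875 rad/s (from 37 rpm).
Differentiating the loop-closure r₂e^{iθ₂}+r₃e^{iθ₃}=r₁+r₄e^{iθ₄} gives r₂ω₂e^{iθ₂}+r₃ω₃e^{iθ₃}=r₄ω₄e^{iθ₄}.
Eliminating the other unknown: ω₃ = r₂ω₂ sin(θ₄−θ₂) / [r₃ sin(θ₃−θ₄)].
Numerator sine = -0.76828; denominator sine = -0.92978.
Result = 0.0263·3.875·(-0.76828) / (0.0893·(-0.92978)) = +0.94293 rad/s; magnitude 0.94293 rad/s.

0.943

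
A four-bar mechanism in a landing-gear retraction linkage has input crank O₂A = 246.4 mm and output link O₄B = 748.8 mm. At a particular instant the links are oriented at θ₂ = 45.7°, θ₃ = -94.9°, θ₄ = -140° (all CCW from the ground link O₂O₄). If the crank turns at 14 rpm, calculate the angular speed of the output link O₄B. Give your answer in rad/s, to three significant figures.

ω₂ = 1.466 rad/s (from 14 rpm).
Differentiating the loop-closure r₂e^{iθ₂}+r₃e^{iθ₃}=r₁+r₄e^{iθ₄} gives r₂ω₂e^{iθ₂}+r₃ω₃e^{iθ₃}=r₄ω₄e^{iθ₄}.
Eliminating the other unknown: ω₄ = r₂ω₂ sin(θ₂−θ₃) / [r₄ sin(θ₄−θ₃)].
Numerator sine = +0.63473; denominator sine = -0.70834.
Result = 0.2464·1.466·(+0.63473) / (0.7488·(-0.70834)) = -0.43229 rad/s; magnitude 0.43229 rad/s.

0.432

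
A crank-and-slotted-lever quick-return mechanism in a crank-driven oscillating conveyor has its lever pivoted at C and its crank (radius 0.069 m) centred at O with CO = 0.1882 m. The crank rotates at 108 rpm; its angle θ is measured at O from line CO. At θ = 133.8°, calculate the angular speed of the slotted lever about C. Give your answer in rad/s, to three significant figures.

ω = 11.31 rad/s (from 108 rpm).
Crank pin A relative to C: A = (d + r cosθ, r sinθ); lever angle φ = atan2(r sinθ, d + r cosθ).
Differentiating tanφ: φ̇ = rω(d cosθ + r)/(d² + r² + 2dr cosθ).
d² + r² + 2dr cosθ = |CA|² = 0.0222042 m²;  d cosθ + r = -0.061261 m.
|ω_lever| = |0.069·11.31·-0.061261| / 0.0222042 = 2.153 rad/s.

2.15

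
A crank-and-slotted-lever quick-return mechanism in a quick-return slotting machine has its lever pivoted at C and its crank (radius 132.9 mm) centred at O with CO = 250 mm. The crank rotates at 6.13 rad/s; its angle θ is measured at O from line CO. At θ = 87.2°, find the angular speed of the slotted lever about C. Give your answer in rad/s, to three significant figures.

ω = 6.13 rad/s
Crank pin A relative to C: A = (d + r cosθ, r sinθ); lever angle φ = atan2(r sinθ, d + r cosθ).
Differentiating tanφ: φ̇ = rω(d cosθ + r)/(d² + r² + 2dr cosθ).
d² + r² + 2dr cosθ = |CA|² = 0.0834085 m²;  d cosθ + r = +0.14511 m.
|ω_lever| = |0.1329·6.13·+0.14511| / 0.0834085 = 1.4174 rad/s.

1.42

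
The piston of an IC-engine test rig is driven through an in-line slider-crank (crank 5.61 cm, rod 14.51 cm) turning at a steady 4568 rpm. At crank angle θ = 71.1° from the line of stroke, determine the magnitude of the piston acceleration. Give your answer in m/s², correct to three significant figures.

ω = 2π·4568/60 = 478.4 rad/s
x(θ) = r cosθ + √(L² − r² sin²θ); with ω constant, a = ω²·d²x/dθ².
d²x/dθ² = −r cosθ − r²(cos2θ)/√u − r⁴ sin²2θ/(4u^{3/2}),  u = L² − r² sin²θ = 0.018237 m².
Substituting r = 0.0561 m, L = 0.1451 m, θ = 71.1°: d²x/dθ² = -0.00013492 m.
a = ω²·d²x/dθ² = (478.4)²·(-0.00013492) = -30.873 m/s²;  |a| = 30.873 m/s².

30.9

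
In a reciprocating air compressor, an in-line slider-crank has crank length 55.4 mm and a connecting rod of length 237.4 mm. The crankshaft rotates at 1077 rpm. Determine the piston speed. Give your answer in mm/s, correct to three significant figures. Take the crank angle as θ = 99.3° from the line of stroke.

ω = 2π·1077/60 = 112.8 rad/s
For an in-line slider-crank, x = r cosθ + √(L² − r² sin²θ), so v = −rω sinθ·[1 + r cosθ/√(L² − r² sin²θ)].
With r = 0.0554 m, L = 0.2374 m, θ = 99.3°: √(L² − r² sin²θ) = 0.23102 m.
v = −0.0554·112.8·0.98686·[1 + 0.0554·-0.16160/0.23102] = -5.9271 m/s.
|v| = 5.9271 m/s = 5927.1 mm/s.

5930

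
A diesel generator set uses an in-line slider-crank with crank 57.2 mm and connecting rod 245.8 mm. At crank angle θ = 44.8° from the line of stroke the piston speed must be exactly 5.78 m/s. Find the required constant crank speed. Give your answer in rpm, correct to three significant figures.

1170

For an in-line slider-crank, |v_piston| = rω|sinθ|·[1 + r cosθ/√(L² − r² sin²θ)].
With r = 0.0572 m, L = 0.2458 m, θ = 44.8°: the bracketed kinematic factor |dx/dθ| = 0.047052 m.
ω = v/|dx/dθ| = 5.78/0.047052 = 122.84 rad/s.
N = 60ω/(2π) = 1173.1 rpm.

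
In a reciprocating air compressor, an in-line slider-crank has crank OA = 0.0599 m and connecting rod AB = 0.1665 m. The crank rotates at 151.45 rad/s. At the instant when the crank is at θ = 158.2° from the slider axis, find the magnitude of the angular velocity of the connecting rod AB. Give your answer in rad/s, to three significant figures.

51.0

ω = 151.4 rad/s
The rod makes angle φ with the slider axis where L sinφ = r sinθ; differentiating, L cosφ·φ̇ = r ω cosθ.
L cosφ = √(L² − r² sin²θ) = 0.16501 m.
|ω_rod| = r ω |cosθ| / √(L² − r² sin²θ) = 0.0599·151.4·0.92849/0.16501 = 51.047 rad/s.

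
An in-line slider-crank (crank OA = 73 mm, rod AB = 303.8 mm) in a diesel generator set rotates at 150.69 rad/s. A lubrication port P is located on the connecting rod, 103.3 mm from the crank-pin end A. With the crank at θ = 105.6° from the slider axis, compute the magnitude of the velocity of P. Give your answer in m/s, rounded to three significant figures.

10.5

ω = 150.7 rad/s.  Crank-pin speed |V_A| = rω = 11 m/s, perpendicular to OA.
Rod angle: sinφ = −(r/L) sinθ ⇒ φ = -13.382°; ω_rod = −rω cosθ/√(L²−r²sin²θ) = +10.009 rad/s.
V_P = V_A + ω_rod × AP, with AP = 0.1033 m along the rod.
Components: V_Px = −rω sinθ − a·ω_rod·sinφ = -10.356 m/s;  V_Py = rω cosθ + a·ω_rod·cosφ = -1.9523 m/s.
|V_P| = √(V_Px² + V_Py²) = 10.538 m/s.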